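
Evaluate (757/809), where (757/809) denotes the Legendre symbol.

(757/809)
  = (809/757)    [QR: 757 ≡ 1 mod 4, sign kept]
  = (52/757)    [809 ≡ 52 mod 757]
  = (13/757)    [757 ≡ 5 mod 8 ⇒ (2/757)^2 = +1]
  = (757/13)    [QR: 13 ≡ 1 mod 4, sign kept]
  = (3/13)    [757 ≡ 3 mod 13]
  = (13/3)    [QR: 13 ≡ 1 mod 4, sign kept]
  = (1/3)    [13 ≡ 1 mod 3]
  = 1    [(1/3) = 1]

1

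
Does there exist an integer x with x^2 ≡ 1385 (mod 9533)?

(1385|9533)
  = (9533|1385)    [QR: 1385 ≡ 1 mod 4, sign kept]
  = (1223|1385)    [9533 ≡ 1223 mod 1385]
  = (1385|1223)    [QR: 1385 ≡ 1 mod 4, sign kept]
  = (162|1223)    [1385 ≡ 162 mod 1223]
  = (81|1223)    [1223 ≡ 7 mod 8 ⇒ (2|1223) = +1]
  = (1223|81)    [QR: 81 ≡ 1 mod 4, sign kept]
  = (8|81)    [1223 ≡ 8 mod 81]
  = (1|81)    [81 ≡ 1 mod 8 ⇒ (2|81)^3 = +1]
  = 1    [(1|81) = 1]
The Legendre symbol is 1, so x^2 ≡ 1385 (mod 9533) has solution.

yes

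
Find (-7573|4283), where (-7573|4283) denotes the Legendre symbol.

Reduce the numerator: -7573 ≡ 993 (mod 4283), so (-7573|4283) = (993|4283).
993 ≡ 1 (mod 4), so quadratic reciprocity gives (993|4283) = (4283|993). Reduce: 4283 ≡ 311 (mod 993). Now have (311|993).
993 ≡ 1 (mod 4), so quadratic reciprocity gives (311|993) = (993|311). Reduce: 993 ≡ 60 (mod 311). Now have (60|311).
Factor out 2: 60 = 2^2·15. Since 311 ≡ 7 (mod 8), (2|311) = +1, and (2|311)^2 = +1. Now have (15|311).
Both 15 ≡ 3 and 311 ≡ 3 (mod 4), so reciprocity gives (15|311) = -(311|15). Reduce: 311 ≡ 11 (mod 15). Now have -(11|15).
Both 11 ≡ 3 and 15 ≡ 3 (mod 4), so reciprocity gives (11|15) = -(15|11). Reduce: 15 ≡ 4 (mod 11). Now have (4|11).
Factor out 2: 4 = 2^2. Since 11 ≡ 3 (mod 8), (2|11) = -1, and (2|11)^2 = +1. Now have (1|11).
(1|11) = 1. Collecting the sign factors: 1.

1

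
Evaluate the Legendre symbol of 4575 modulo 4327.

-1

Reduce the numerator: 4575 ≡ 248 (mod 4327), so (4575|4327) = (248|4327).
Factor out 2: 248 = 2^3·31. Since 4327 ≡ 7 (mod 8), (2|4327) = +1, and (2|4327)^3 = +1. Now have (31|4327).
Both 31 ≡ 3 and 4327 ≡ 3 (mod 4), so reciprocity gives (31|4327) = -(4327|31). Reduce: 4327 ≡ 18 (mod 31). Now have -(18|31).
Factor out 2: 18 = 2·9. Since 31 ≡ 7 (mod 8), (2|31) = +1. Now have -(9|31).
9 ≡ 1 (mod 4), so quadratic reciprocity gives (9|31) = (31|9). Reduce: 31 ≡ 4 (mod 9). Now have -(4|9).
Factor out 2: 4 = 2^2. Since 9 ≡ 1 (mod 8), (2|9) = +1, and (2|9)^2 = +1. Now have -(1|9).
(1|9) = 1. Collecting the sign factors: -1.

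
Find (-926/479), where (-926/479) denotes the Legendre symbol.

1

(-926/479)
  = -(926/479)    [479 ≡ 3 mod 4 ⇒ (-1/479) = -1]
  = -(447/479)    [926 ≡ 447 mod 479]
  = (479/447)    [QR: both ≡ 3 mod 4, sign flips]
  = (32/447)    [479 ≡ 32 mod 447]
  = (1/447)    [447 ≡ 7 mod 8 ⇒ (2/447)^5 = +1]
  = 1    [(1/447) = 1]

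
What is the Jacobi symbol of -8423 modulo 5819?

1

Reduce the numerator: -8423 ≡ 3215 (mod 5819), so (-8423|5819) = (3215|5819).
Both 3215 ≡ 3 and 5819 ≡ 3 (mod 4), so reciprocity gives (3215|5819) = -(5819|3215). Reduce: 5819 ≡ 2604 (mod 3215). Now have -(2604|3215).
Factor out 2: 2604 = 2^2·651. Since 3215 ≡ 7 (mod 8), (2|3215) = +1, and (2|3215)^2 = +1. Now have -(651|3215).
Both 651 ≡ 3 and 3215 ≡ 3 (mod 4), so reciprocity gives (651|3215) = -(3215|651). Reduce: 3215 ≡ 611 (mod 651). Now have (611|651).
Both 611 ≡ 3 and 651 ≡ 3 (mod 4), so reciprocity gives (611|651) = -(651|611). Reduce: 651 ≡ 40 (mod 611). Now have -(40|611).
Factor out 2: 40 = 2^3·5. Since 611 ≡ 3 (mod 8), (2|611) = -1, and (2|611)^3 = -1. Now have (5|611).
5 ≡ 1 (mod 4), so quadratic reciprocity gives (5|611) = (611|5). Reduce: 611 ≡ 1 (mod 5). Now have (1|5).
(1|5) = 1. Collecting the sign factors: 1.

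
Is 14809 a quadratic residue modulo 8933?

yes

Reduce the numerator: 14809 ≡ 5876 (mod 8933), so (14809/8933) = (5876/8933).
Factor out 2: 5876 = 2^2·1469. Since 8933 ≡ 5 (mod 8), (2/8933) = -1, and (2/8933)^2 = +1. Now have (1469/8933).
1469 ≡ 1 (mod 4), so quadratic reciprocity gives (1469/8933) = (8933/1469). Reduce: 8933 ≡ 119 (mod 1469). Now have (119/1469).
1469 ≡ 1 (mod 4), so quadratic reciprocity gives (119/1469) = (1469/119). Reduce: 1469 ≡ 41 (mod 119). Now have (41/119).
41 ≡ 1 (mod 4), so quadratic reciprocity gives (41/119) = (119/41). Reduce: 119 ≡ 37 (mod 41). Now have (37/41).
37 ≡ 1 (mod 4), so quadratic reciprocity gives (37/41) = (41/37). Reduce: 41 ≡ 4 (mod 37). Now have (4/37).
Factor out 2: 4 = 2^2. Since 37 ≡ 5 (mod 8), (2/37) = -1, and (2/37)^2 = +1. Now have (1/37).
(1/37) = 1. Collecting the sign factors: 1.
(14809/8933) = 1, and 8933 is prime, so 14809 is a quadratic residue mod 8933.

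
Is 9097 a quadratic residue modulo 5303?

Reduce the numerator: 9097 ≡ 3794 (mod 5303), so (9097/5303) = (3794/5303).
Factor out 2: 3794 = 2·1897. Since 5303 ≡ 7 (mod 8), (2/5303) = +1. Now have (1897/5303).
1897 ≡ 1 (mod 4), so quadratic reciprocity gives (1897/5303) = (5303/1897). Reduce: 5303 ≡ 1509 (mod 1897). Now have (1509/1897).
1509 ≡ 1 (mod 4), so quadratic reciprocity gives (1509/1897) = (1897/1509). Reduce: 1897 ≡ 388 (mod 1509). Now have (388/1509).
Factor out 2: 388 = 2^2·97. Since 1509 ≡ 5 (mod 8), (2/1509) = -1, and (2/1509)^2 = +1. Now have (97/1509).
97 ≡ 1 (mod 4), so quadratic reciprocity gives (97/1509) = (1509/97). Reduce: 1509 ≡ 54 (mod 97). Now have (54/97).
Factor out 2: 54 = 2·27. Since 97 ≡ 1 (mod 8), (2/97) = +1. Now have (27/97).
97 ≡ 1 (mod 4), so quadratic reciprocity gives (27/97) = (97/27). Reduce: 97 ≡ 16 (mod 27). Now have (16/27).
Factor out 2: 16 = 2^4. Since 27 ≡ 3 (mod 8), (2/27) = -1, and (2/27)^4 = +1. Now have (1/27).
(1/27) = 1. Collecting the sign factors: 1.
The Legendre symbol is 1, so x^2 ≡ 9097 (mod 5303) has solution.

yes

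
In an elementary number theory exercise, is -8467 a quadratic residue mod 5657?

yes

Reduce the numerator: -8467 ≡ 2847 (mod 5657), so (-8467/5657) = (2847/5657).
5657 ≡ 1 (mod 4), so quadratic reciprocity gives (2847/5657) = (5657/2847). Reduce: 5657 ≡ 2810 (mod 2847). Now have (2810/2847).
Factor out 2: 2810 = 2·1405. Since 2847 ≡ 7 (mod 8), (2/2847) = +1. Now have (1405/2847).
1405 ≡ 1 (mod 4), so quadratic reciprocity gives (1405/2847) = (2847/1405). Reduce: 2847 ≡ 37 (mod 1405). Now have (37/1405).
37 ≡ 1 (mod 4), so quadratic reciprocity gives (37/1405) = (1405/37). Reduce: 1405 ≡ 36 (mod 37). Now have (36/37).
Factor out 2: 36 = 2^2·9. Since 37 ≡ 5 (mod 8), (2/37) = -1, and (2/37)^2 = +1. Now have (9/37).
9 ≡ 1 (mod 4), so quadratic reciprocity gives (9/37) = (37/9). Reduce: 37 ≡ 1 (mod 9). Now have (1/9).
(1/9) = 1. Collecting the sign factors: 1.
The Legendre symbol is 1, so x^2 ≡ -8467 (mod 5657) has solution.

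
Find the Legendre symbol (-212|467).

-1

(-212|467)
  = (255|467)    [-212 ≡ 255 mod 467]
  = -(467|255)    [QR: both ≡ 3 mod 4, sign flips]
  = -(212|255)    [467 ≡ 212 mod 255]
  = -(53|255)    [255 ≡ 7 mod 8 ⇒ (2|255)^2 = +1]
  = -(255|53)    [QR: 53 ≡ 1 mod 4, sign kept]
  = -(43|53)    [255 ≡ 43 mod 53]
  = -(53|43)    [QR: 53 ≡ 1 mod 4, sign kept]
  = -(10|43)    [53 ≡ 10 mod 43]
  = (5|43)    [43 ≡ 3 mod 8 ⇒ (2|43) = -1]
  = (43|5)    [QR: 5 ≡ 1 mod 4, sign kept]
  = (3|5)    [43 ≡ 3 mod 5]
  = (5|3)    [QR: 5 ≡ 1 mod 4, sign kept]
  = (2|3)    [5 ≡ 2 mod 3]
  = -(1|3)    [3 ≡ 3 mod 8 ⇒ (2|3) = -1]
  = -1    [(1|3) = 1]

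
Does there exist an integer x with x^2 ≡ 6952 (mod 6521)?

Reduce the numerator: 6952 ≡ 431 (mod 6521), so (6952|6521) = (431|6521).
6521 ≡ 1 (mod 4), so quadratic reciprocity gives (431|6521) = (6521|431). Reduce: 6521 ≡ 56 (mod 431). Now have (56|431).
Factor out 2: 56 = 2^3·7. Since 431 ≡ 7 (mod 8), (2|431) = +1, and (2|431)^3 = +1. Now have (7|431).
Both 7 ≡ 3 and 431 ≡ 3 (mod 4), so reciprocity gives (7|431) = -(431|7). Reduce: 431 ≡ 4 (mod 7). Now have -(4|7).
Factor out 2: 4 = 2^2. Since 7 ≡ 7 (mod 8), (2|7) = +1, and (2|7)^2 = +1. Now have -(1|7).
(1|7) = 1. Collecting the sign factors: -1.
The Legendre symbol is -1, so x^2 ≡ 6952 (mod 6521) has no solution.

no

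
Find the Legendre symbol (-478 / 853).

-1

Reduce the numerator: -478 ≡ 375 (mod 853), so (-478 / 853) = (375 / 853).
853 ≡ 1 (mod 4), so quadratic reciprocity gives (375 / 853) = (853 / 375). Reduce: 853 ≡ 103 (mod 375). Now have (103 / 375).
Both 103 ≡ 3 and 375 ≡ 3 (mod 4), so reciprocity gives (103 / 375) = -(375 / 103). Reduce: 375 ≡ 66 (mod 103). Now have -(66 / 103).
Factor out 2: 66 = 2·33. Since 103 ≡ 7 (mod 8), (2 / 103) = +1. Now have -(33 / 103).
33 ≡ 1 (mod 4), so quadratic reciprocity gives (33 / 103) = (103 / 33). Reduce: 103 ≡ 4 (mod 33). Now have -(4 / 33).
Factor out 2: 4 = 2^2. Since 33 ≡ 1 (mod 8), (2 / 33) = +1, and (2 / 33)^2 = +1. Now have -(1 / 33).
(1 / 33) = 1. Collecting the sign factors: -1.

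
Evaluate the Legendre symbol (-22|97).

1

(-22|97)
  = (22|97)    [97 ≡ 1 mod 4 ⇒ (-1|97) = +1]
  = (11|97)    [97 ≡ 1 mod 8 ⇒ (2|97) = +1]
  = (97|11)    [QR: 97 ≡ 1 mod 4, sign kept]
  = (9|11)    [97 ≡ 9 mod 11]
  = (11|9)    [QR: 9 ≡ 1 mod 4, sign kept]
  = (2|9)    [11 ≡ 2 mod 9]
  = (1|9)    [9 ≡ 1 mod 8 ⇒ (2|9) = +1]
  = 1    [(1|9) = 1]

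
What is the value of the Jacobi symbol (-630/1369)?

Reduce the numerator: -630 ≡ 739 (mod 1369), so (-630/1369) = (739/1369).
1369 ≡ 1 (mod 4), so quadratic reciprocity gives (739/1369) = (1369/739). Reduce: 1369 ≡ 630 (mod 739). Now have (630/739).
Factor out 2: 630 = 2·315. Since 739 ≡ 3 (mod 8), (2/739) = -1. Now have -(315/739).
Both 315 ≡ 3 and 739 ≡ 3 (mod 4), so reciprocity gives (315/739) = -(739/315). Reduce: 739 ≡ 109 (mod 315). Now have (109/315).
109 ≡ 1 (mod 4), so quadratic reciprocity gives (109/315) = (315/109). Reduce: 315 ≡ 97 (mod 109). Now have (97/109).
97 ≡ 1 (mod 4), so quadratic reciprocity gives (97/109) = (109/97). Reduce: 109 ≡ 12 (mod 97). Now have (12/97).
Factor out 2: 12 = 2^2·3. Since 97 ≡ 1 (mod 8), (2/97) = +1, and (2/97)^2 = +1. Now have (3/97).
97 ≡ 1 (mod 4), so quadratic reciprocity gives (3/97) = (97/3). Reduce: 97 ≡ 1 (mod 3). Now have (1/3).
(1/3) = 1. Collecting the sign factors: 1.

1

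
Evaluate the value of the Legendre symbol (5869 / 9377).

(5869 / 9377)
  = (9377 / 5869)    [QR: 5869 ≡ 1 mod 4, sign kept]
  = (3508 / 5869)    [9377 ≡ 3508 mod 5869]
  = (877 / 5869)    [5869 ≡ 5 mod 8 ⇒ (2 / 5869)^2 = +1]
  = (5869 / 877)    [QR: 877 ≡ 1 mod 4, sign kept]
  = (607 / 877)    [5869 ≡ 607 mod 877]
  = (877 / 607)    [QR: 877 ≡ 1 mod 4, sign kept]
  = (270 / 607)    [877 ≡ 270 mod 607]
  = (135 / 607)    [607 ≡ 7 mod 8 ⇒ (2 / 607) = +1]
  = -(607 / 135)    [QR: both ≡ 3 mod 4, sign flips]
  = -(67 / 135)    [607 ≡ 67 mod 135]
  = (135 / 67)    [QR: both ≡ 3 mod 4, sign flips]
  = (1 / 67)    [135 ≡ 1 mod 67]
  = 1    [(1 / 67) = 1]

1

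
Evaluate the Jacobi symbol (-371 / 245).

(-371 / 245)
  = (119 / 245)    [-371 ≡ 119 mod 245]
  = (245 / 119)    [QR: 245 ≡ 1 mod 4, sign kept]
  = (7 / 119)    [245 ≡ 7 mod 119]
  = -(119 / 7)    [QR: both ≡ 3 mod 4, sign flips]
  = -(0 / 7)    [119 ≡ 0 mod 7]
  = 0    [numerator 0, gcd > 1]

0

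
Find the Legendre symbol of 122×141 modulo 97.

1

By multiplicativity, (122·141|97) = (122|97)·(141|97).
First factor (122|97):
Reduce the numerator: 122 ≡ 25 (mod 97), so (122|97) = (25|97).
25 ≡ 1 (mod 4), so quadratic reciprocity gives (25|97) = (97|25). Reduce: 97 ≡ 22 (mod 25). Now have (22|25).
Factor out 2: 22 = 2·11. Since 25 ≡ 1 (mod 8), (2|25) = +1. Now have (11|25).
25 ≡ 1 (mod 4), so quadratic reciprocity gives (11|25) = (25|11). Reduce: 25 ≡ 3 (mod 11). Now have (3|11).
Both 3 ≡ 3 and 11 ≡ 3 (mod 4), so reciprocity gives (3|11) = -(11|3). Reduce: 11 ≡ 2 (mod 3). Now have -(2|3).
Factor out 2: 2 = 2. Since 3 ≡ 3 (mod 8), (2|3) = -1. Now have (1|3).
(1|3) = 1. Collecting the sign factors: 1.
Second factor (141|97):
Reduce the numerator: 141 ≡ 44 (mod 97), so (141|97) = (44|97).
Factor out 2: 44 = 2^2·11. Since 97 ≡ 1 (mod 8), (2|97) = +1, and (2|97)^2 = +1. Now have (11|97).
97 ≡ 1 (mod 4), so quadratic reciprocity gives (11|97) = (97|11). Reduce: 97 ≡ 9 (mod 11). Now have (9|11).
9 ≡ 1 (mod 4), so quadratic reciprocity gives (9|11) = (11|9). Reduce: 11 ≡ 2 (mod 9). Now have (2|9).
Factor out 2: 2 = 2. Since 9 ≡ 1 (mod 8), (2|9) = +1. Now have (1|9).
(1|9) = 1. Collecting the sign factors: 1.
Product: (1)·(1) = 1.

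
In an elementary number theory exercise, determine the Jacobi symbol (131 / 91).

(131 / 91)
  = (40 / 91)    [131 ≡ 40 mod 91]
  = -(5 / 91)    [91 ≡ 3 mod 8 ⇒ (2 / 91)^3 = -1]
  = -(91 / 5)    [QR: 5 ≡ 1 mod 4, sign kept]
  = -(1 / 5)    [91 ≡ 1 mod 5]
  = -1    [(1 / 5) = 1]

-1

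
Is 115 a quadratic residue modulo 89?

Reduce the numerator: 115 ≡ 26 (mod 89), so (115/89) = (26/89).
Factor out 2: 26 = 2·13. Since 89 ≡ 1 (mod 8), (2/89) = +1. Now have (13/89).
13 ≡ 1 (mod 4), so quadratic reciprocity gives (13/89) = (89/13). Reduce: 89 ≡ 11 (mod 13). Now have (11/13).
13 ≡ 1 (mod 4), so quadratic reciprocity gives (11/13) = (13/11). Reduce: 13 ≡ 2 (mod 11). Now have (2/11).
Factor out 2: 2 = 2. Since 11 ≡ 3 (mod 8), (2/11) = -1. Now have -(1/11).
(1/11) = 1. Collecting the sign factors: -1.
The Legendre symbol is -1, so x^2 ≡ 115 (mod 89) has no solution.

no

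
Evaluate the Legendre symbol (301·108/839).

By multiplicativity, (301·108/839) = (301/839)·(108/839).
First factor (301/839):
(301/839)
  = (839/301)    [QR: 301 ≡ 1 mod 4, sign kept]
  = (237/301)    [839 ≡ 237 mod 301]
  = (301/237)    [QR: 237 ≡ 1 mod 4, sign kept]
  = (64/237)    [301 ≡ 64 mod 237]
  = (1/237)    [237 ≡ 5 mod 8 ⇒ (2/237)^6 = +1]
  = 1    [(1/237) = 1]
Second factor (108/839):
(108/839)
  = (27/839)    [839 ≡ 7 mod 8 ⇒ (2/839)^2 = +1]
  = -(839/27)    [QR: both ≡ 3 mod 4, sign flips]
  = -(2/27)    [839 ≡ 2 mod 27]
  = (1/27)    [27 ≡ 3 mod 8 ⇒ (2/27) = -1]
  = 1    [(1/27) = 1]
Product: (1)·(1) = 1.

1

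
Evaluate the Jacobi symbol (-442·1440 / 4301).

By multiplicativity, (-442·1440 / 4301) = (-442 / 4301)·(1440 / 4301).
First factor (-442 / 4301):
Pull out -1: (-442 / 4301) = (-1 / 4301)·(442 / 4301). Since 4301 ≡ 1 (mod 4), (-1 / 4301) = +1. Now have (442 / 4301).
Factor out 2: 442 = 2·221. Since 4301 ≡ 5 (mod 8), (2 / 4301) = -1. Now have -(221 / 4301).
221 ≡ 1 (mod 4), so quadratic reciprocity gives (221 / 4301) = (4301 / 221). Reduce: 4301 ≡ 102 (mod 221). Now have -(102 / 221).
Factor out 2: 102 = 2·51. Since 221 ≡ 5 (mod 8), (2 / 221) = -1. Now have (51 / 221).
221 ≡ 1 (mod 4), so quadratic reciprocity gives (51 / 221) = (221 / 51). Reduce: 221 ≡ 17 (mod 51). Now have (17 / 51).
17 ≡ 1 (mod 4), so quadratic reciprocity gives (17 / 51) = (51 / 17). Reduce: 51 ≡ 0 (mod 17). Now have (0 / 17).
The numerator is now 0 with denominator 17 > 1: the symbol is 0.
Second factor (1440 / 4301):
Factor out 2: 1440 = 2^5·45. Since 4301 ≡ 5 (mod 8), (2 / 4301) = -1, and (2 / 4301)^5 = -1. Now have -(45 / 4301).
45 ≡ 1 (mod 4), so quadratic reciprocity gives (45 / 4301) = (4301 / 45). Reduce: 4301 ≡ 26 (mod 45). Now have -(26 / 45).
Factor out 2: 26 = 2·13. Since 45 ≡ 5 (mod 8), (2 / 45) = -1. Now have (13 / 45).
13 ≡ 1 (mod 4), so quadratic reciprocity gives (13 / 45) = (45 / 13). Reduce: 45 ≡ 6 (mod 13). Now have (6 / 13).
Factor out 2: 6 = 2·3. Since 13 ≡ 5 (mod 8), (2 / 13) = -1. Now have -(3 / 13).
13 ≡ 1 (mod 4), so quadratic reciprocity gives (3 / 13) = (13 / 3). Reduce: 13 ≡ 1 (mod 3). Now have -(1 / 3).
(1 / 3) = 1. Collecting the sign factors: -1.
Product: (0)·(-1) = 0.

0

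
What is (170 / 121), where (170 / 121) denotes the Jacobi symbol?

(170 / 121)
  = (49 / 121)    [170 ≡ 49 mod 121]
  = (121 / 49)    [QR: 49 ≡ 1 mod 4, sign kept]
  = (23 / 49)    [121 ≡ 23 mod 49]
  = (49 / 23)    [QR: 49 ≡ 1 mod 4, sign kept]
  = (3 / 23)    [49 ≡ 3 mod 23]
  = -(23 / 3)    [QR: both ≡ 3 mod 4, sign flips]
  = -(2 / 3)    [23 ≡ 2 mod 3]
  = (1 / 3)    [3 ≡ 3 mod 8 ⇒ (2 / 3) = -1]
  = 1    [(1 / 3) = 1]

1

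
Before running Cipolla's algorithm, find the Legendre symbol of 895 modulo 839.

1

Reduce the numerator: 895 ≡ 56 (mod 839), so (895|839) = (56|839).
Factor out 2: 56 = 2^3·7. Since 839 ≡ 7 (mod 8), (2|839) = +1, and (2|839)^3 = +1. Now have (7|839).
Both 7 ≡ 3 and 839 ≡ 3 (mod 4), so reciprocity gives (7|839) = -(839|7). Reduce: 839 ≡ 6 (mod 7). Now have -(6|7).
Factor out 2: 6 = 2·3. Since 7 ≡ 7 (mod 8), (2|7) = +1. Now have -(3|7).
Both 3 ≡ 3 and 7 ≡ 3 (mod 4), so reciprocity gives (3|7) = -(7|3). Reduce: 7 ≡ 1 (mod 3). Now have (1|3).
(1|3) = 1. Collecting the sign factors: 1.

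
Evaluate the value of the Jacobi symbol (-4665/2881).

Reduce the numerator: -4665 ≡ 1097 (mod 2881), so (-4665/2881) = (1097/2881).
1097 ≡ 1 (mod 4), so quadratic reciprocity gives (1097/2881) = (2881/1097). Reduce: 2881 ≡ 687 (mod 1097). Now have (687/1097).
1097 ≡ 1 (mod 4), so quadratic reciprocity gives (687/1097) = (1097/687). Reduce: 1097 ≡ 410 (mod 687). Now have (410/687).
Factor out 2: 410 = 2·205. Since 687 ≡ 7 (mod 8), (2/687) = +1. Now have (205/687).
205 ≡ 1 (mod 4), so quadratic reciprocity gives (205/687) = (687/205). Reduce: 687 ≡ 72 (mod 205). Now have (72/205).
Factor out 2: 72 = 2^3·9. Since 205 ≡ 5 (mod 8), (2/205) = -1, and (2/205)^3 = -1. Now have -(9/205).
9 ≡ 1 (mod 4), so quadratic reciprocity gives (9/205) = (205/9). Reduce: 205 ≡ 7 (mod 9). Now have -(7/9).
9 ≡ 1 (mod 4), so quadratic reciprocity gives (7/9) = (9/7). Reduce: 9 ≡ 2 (mod 7). Now have -(2/7).
Factor out 2: 2 = 2. Since 7 ≡ 7 (mod 8), (2/7) = +1. Now have -(1/7).
(1/7) = 1. Collecting the sign factors: -1.

-1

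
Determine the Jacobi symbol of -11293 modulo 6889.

(-11293/6889)
  = (2485/6889)    [-11293 ≡ 2485 mod 6889]
  = (6889/2485)    [QR: 2485 ≡ 1 mod 4, sign kept]
  = (1919/2485)    [6889 ≡ 1919 mod 2485]
  = (2485/1919)    [QR: 2485 ≡ 1 mod 4, sign kept]
  = (566/1919)    [2485 ≡ 566 mod 1919]
  = (283/1919)    [1919 ≡ 7 mod 8 ⇒ (2/1919) = +1]
  = -(1919/283)    [QR: both ≡ 3 mod 4, sign flips]
  = -(221/283)    [1919 ≡ 221 mod 283]
  = -(283/221)    [QR: 221 ≡ 1 mod 4, sign kept]
  = -(62/221)    [283 ≡ 62 mod 221]
  = (31/221)    [221 ≡ 5 mod 8 ⇒ (2/221) = -1]
  = (221/31)    [QR: 221 ≡ 1 mod 4, sign kept]
  = (4/31)    [221 ≡ 4 mod 31]
  = (1/31)    [31 ≡ 7 mod 8 ⇒ (2/31)^2 = +1]
  = 1    [(1/31) = 1]

1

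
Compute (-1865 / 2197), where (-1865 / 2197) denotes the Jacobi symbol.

-1

(-1865 / 2197)
  = (332 / 2197)    [-1865 ≡ 332 mod 2197]
  = (83 / 2197)    [2197 ≡ 5 mod 8 ⇒ (2 / 2197)^2 = +1]
  = (2197 / 83)    [QR: 2197 ≡ 1 mod 4, sign kept]
  = (39 / 83)    [2197 ≡ 39 mod 83]
  = -(83 / 39)    [QR: both ≡ 3 mod 4, sign flips]
  = -(5 / 39)    [83 ≡ 5 mod 39]
  = -(39 / 5)    [QR: 5 ≡ 1 mod 4, sign kept]
  = -(4 / 5)    [39 ≡ 4 mod 5]
  = -(1 / 5)    [5 ≡ 5 mod 8 ⇒ (2 / 5)^2 = +1]
  = -1    [(1 / 5) = 1]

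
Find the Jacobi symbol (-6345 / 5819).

-1

Pull out -1: (-6345 / 5819) = (-1 / 5819)·(6345 / 5819). Since 5819 ≡ 3 (mod 4), (-1 / 5819) = -1. Now have -(6345 / 5819).
Reduce the numerator: 6345 ≡ 526 (mod 5819), so (6345 / 5819) = (526 / 5819).
Factor out 2: 526 = 2·263. Since 5819 ≡ 3 (mod 8), (2 / 5819) = -1. Now have (263 / 5819).
Both 263 ≡ 3 and 5819 ≡ 3 (mod 4), so reciprocity gives (263 / 5819) = -(5819 / 263). Reduce: 5819 ≡ 33 (mod 263). Now have -(33 / 263).
33 ≡ 1 (mod 4), so quadratic reciprocity gives (33 / 263) = (263 / 33). Reduce: 263 ≡ 32 (mod 33). Now have -(32 / 33).
Factor out 2: 32 = 2^5. Since 33 ≡ 1 (mod 8), (2 / 33) = +1, and (2 / 33)^5 = +1. Now have -(1 / 33).
(1 / 33) = 1. Collecting the sign factors: -1.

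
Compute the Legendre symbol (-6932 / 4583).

-1

Reduce the numerator: -6932 ≡ 2234 (mod 4583), so (-6932 / 4583) = (2234 / 4583).
Factor out 2: 2234 = 2·1117. Since 4583 ≡ 7 (mod 8), (2 / 4583) = +1. Now have (1117 / 4583).
1117 ≡ 1 (mod 4), so quadratic reciprocity gives (1117 / 4583) = (4583 / 1117). Reduce: 4583 ≡ 115 (mod 1117). Now have (115 / 1117).
1117 ≡ 1 (mod 4), so quadratic reciprocity gives (115 / 1117) = (1117 / 115). Reduce: 1117 ≡ 82 (mod 115). Now have (82 / 115).
Factor out 2: 82 = 2·41. Since 115 ≡ 3 (mod 8), (2 / 115) = -1. Now have -(41 / 115).
41 ≡ 1 (mod 4), so quadratic reciprocity gives (41 / 115) = (115 / 41). Reduce: 115 ≡ 33 (mod 41). Now have -(33 / 41).
33 ≡ 1 (mod 4), so quadratic reciprocity gives (33 / 41) = (41 / 33). Reduce: 41 ≡ 8 (mod 33). Now have -(8 / 33).
Factor out 2: 8 = 2^3. Since 33 ≡ 1 (mod 8), (2 / 33) = +1, and (2 / 33)^3 = +1. Now have -(1 / 33).
(1 / 33) = 1. Collecting the sign factors: -1.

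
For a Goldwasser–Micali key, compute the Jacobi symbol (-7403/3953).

Reduce the numerator: -7403 ≡ 503 (mod 3953), so (-7403/3953) = (503/3953).
3953 ≡ 1 (mod 4), so quadratic reciprocity gives (503/3953) = (3953/503). Reduce: 3953 ≡ 432 (mod 503). Now have (432/503).
Factor out 2: 432 = 2^4·27. Since 503 ≡ 7 (mod 8), (2/503) = +1, and (2/503)^4 = +1. Now have (27/503).
Both 27 ≡ 3 and 503 ≡ 3 (mod 4), so reciprocity gives (27/503) = -(503/27). Reduce: 503 ≡ 17 (mod 27). Now have -(17/27).
17 ≡ 1 (mod 4), so quadratic reciprocity gives (17/27) = (27/17). Reduce: 27 ≡ 10 (mod 17). Now have -(10/17).
Factor out 2: 10 = 2·5. Since 17 ≡ 1 (mod 8), (2/17) = +1. Now have -(5/17).
5 ≡ 1 (mod 4), so quadratic reciprocity gives (5/17) = (17/5). Reduce: 17 ≡ 2 (mod 5). Now have -(2/5).
Factor out 2: 2 = 2. Since 5 ≡ 5 (mod 8), (2/5) = -1. Now have (1/5).
(1/5) = 1. Collecting the sign factors: 1.

1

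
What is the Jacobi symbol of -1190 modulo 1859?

1

Pull out -1: (-1190|1859) = (-1|1859)·(1190|1859). Since 1859 ≡ 3 (mod 4), (-1|1859) = -1. Now have -(1190|1859).
Factor out 2: 1190 = 2·595. Since 1859 ≡ 3 (mod 8), (2|1859) = -1. Now have (595|1859).
Both 595 ≡ 3 and 1859 ≡ 3 (mod 4), so reciprocity gives (595|1859) = -(1859|595). Reduce: 1859 ≡ 74 (mod 595). Now have -(74|595).
Factor out 2: 74 = 2·37. Since 595 ≡ 3 (mod 8), (2|595) = -1. Now have (37|595).
37 ≡ 1 (mod 4), so quadratic reciprocity gives (37|595) = (595|37). Reduce: 595 ≡ 3 (mod 37). Now have (3|37).
37 ≡ 1 (mod 4), so quadratic reciprocity gives (3|37) = (37|3). Reduce: 37 ≡ 1 (mod 3). Now have (1|3).
(1|3) = 1. Collecting the sign factors: 1.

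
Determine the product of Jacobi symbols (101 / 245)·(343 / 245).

By multiplicativity, (101·343 / 245) = (101 / 245)·(343 / 245).
First factor (101 / 245):
101 ≡ 1 (mod 4), so quadratic reciprocity gives (101 / 245) = (245 / 101). Reduce: 245 ≡ 43 (mod 101). Now have (43 / 101).
101 ≡ 1 (mod 4), so quadratic reciprocity gives (43 / 101) = (101 / 43). Reduce: 101 ≡ 15 (mod 43). Now have (15 / 43).
Both 15 ≡ 3 and 43 ≡ 3 (mod 4), so reciprocity gives (15 / 43) = -(43 / 15). Reduce: 43 ≡ 13 (mod 15). Now have -(13 / 15).
13 ≡ 1 (mod 4), so quadratic reciprocity gives (13 / 15) = (15 / 13). Reduce: 15 ≡ 2 (mod 13). Now have -(2 / 13).
Factor out 2: 2 = 2. Since 13 ≡ 5 (mod 8), (2 / 13) = -1. Now have (1 / 13).
(1 / 13) = 1. Collecting the sign factors: 1.
Second factor (343 / 245):
Reduce the numerator: 343 ≡ 98 (mod 245), so (343 / 245) = (98 / 245).
Factor out 2: 98 = 2·49. Since 245 ≡ 5 (mod 8), (2 / 245) = -1. Now have -(49 / 245).
49 ≡ 1 (mod 4), so quadratic reciprocity gives (49 / 245) = (245 / 49). Reduce: 245 ≡ 0 (mod 49). Now have -(0 / 49).
The numerator is now 0 with denominator 49 > 1: the symbol is 0.
Product: (1)·(0) = 0.

0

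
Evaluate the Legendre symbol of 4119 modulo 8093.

8093 ≡ 1 (mod 4), so quadratic reciprocity gives (4119/8093) = (8093/4119). Reduce: 8093 ≡ 3974 (mod 4119). Now have (3974/4119).
Factor out 2: 3974 = 2·1987. Since 4119 ≡ 7 (mod 8), (2/4119) = +1. Now have (1987/4119).
Both 1987 ≡ 3 and 4119 ≡ 3 (mod 4), so reciprocity gives (1987/4119) = -(4119/1987). Reduce: 4119 ≡ 145 (mod 1987). Now have -(145/1987).
145 ≡ 1 (mod 4), so quadratic reciprocity gives (145/1987) = (1987/145). Reduce: 1987 ≡ 102 (mod 145). Now have -(102/145).
Factor out 2: 102 = 2·51. Since 145 ≡ 1 (mod 8), (2/145) = +1. Now have -(51/145).
145 ≡ 1 (mod 4), so quadratic reciprocity gives (51/145) = (145/51). Reduce: 145 ≡ 43 (mod 51). Now have -(43/51).
Both 43 ≡ 3 and 51 ≡ 3 (mod 4), so reciprocity gives (43/51) = -(51/43). Reduce: 51 ≡ 8 (mod 43). Now have (8/43).
Factor out 2: 8 = 2^3. Since 43 ≡ 3 (mod 8), (2/43) = -1, and (2/43)^3 = -1. Now have -(1/43).
(1/43) = 1. Collecting the sign factors: -1.

-1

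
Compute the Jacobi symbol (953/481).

(953/481)
  = (472/481)    [953 ≡ 472 mod 481]
  = (59/481)    [481 ≡ 1 mod 8 ⇒ (2/481)^3 = +1]
  = (481/59)    [QR: 481 ≡ 1 mod 4, sign kept]
  = (9/59)    [481 ≡ 9 mod 59]
  = (59/9)    [QR: 9 ≡ 1 mod 4, sign kept]
  = (5/9)    [59 ≡ 5 mod 9]
  = (9/5)    [QR: 5 ≡ 1 mod 4, sign kept]
  = (4/5)    [9 ≡ 4 mod 5]
  = (1/5)    [5 ≡ 5 mod 8 ⇒ (2/5)^2 = +1]
  = 1    [(1/5) = 1]

1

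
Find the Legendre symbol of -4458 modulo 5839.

1

(-4458 / 5839)
  = (1381 / 5839)    [-4458 ≡ 1381 mod 5839]
  = (5839 / 1381)    [QR: 1381 ≡ 1 mod 4, sign kept]
  = (315 / 1381)    [5839 ≡ 315 mod 1381]
  = (1381 / 315)    [QR: 1381 ≡ 1 mod 4, sign kept]
  = (121 / 315)    [1381 ≡ 121 mod 315]
  = (315 / 121)    [QR: 121 ≡ 1 mod 4, sign kept]
  = (73 / 121)    [315 ≡ 73 mod 121]
  = (121 / 73)    [QR: 73 ≡ 1 mod 4, sign kept]
  = (48 / 73)    [121 ≡ 48 mod 73]
  = (3 / 73)    [73 ≡ 1 mod 8 ⇒ (2 / 73)^4 = +1]
  = (73 / 3)    [QR: 73 ≡ 1 mod 4, sign kept]
  = (1 / 3)    [73 ≡ 1 mod 3]
  = 1    [(1 / 3) = 1]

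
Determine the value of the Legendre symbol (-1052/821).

1

(-1052/821)
  = (1052/821)    [821 ≡ 1 mod 4 ⇒ (-1/821) = +1]
  = (231/821)    [1052 ≡ 231 mod 821]
  = (821/231)    [QR: 821 ≡ 1 mod 4, sign kept]
  = (128/231)    [821 ≡ 128 mod 231]
  = (1/231)    [231 ≡ 7 mod 8 ⇒ (2/231)^7 = +1]
  = 1    [(1/231) = 1]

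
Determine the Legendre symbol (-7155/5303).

Reduce the numerator: -7155 ≡ 3451 (mod 5303), so (-7155/5303) = (3451/5303).
Both 3451 ≡ 3 and 5303 ≡ 3 (mod 4), so reciprocity gives (3451/5303) = -(5303/3451). Reduce: 5303 ≡ 1852 (mod 3451). Now have -(1852/3451).
Factor out 2: 1852 = 2^2·463. Since 3451 ≡ 3 (mod 8), (2/3451) = -1, and (2/3451)^2 = +1. Now have -(463/3451).
Both 463 ≡ 3 and 3451 ≡ 3 (mod 4), so reciprocity gives (463/3451) = -(3451/463). Reduce: 3451 ≡ 210 (mod 463). Now have (210/463).
Factor out 2: 210 = 2·105. Since 463 ≡ 7 (mod 8), (2/463) = +1. Now have (105/463).
105 ≡ 1 (mod 4), so quadratic reciprocity gives (105/463) = (463/105). Reduce: 463 ≡ 43 (mod 105). Now have (43/105).
105 ≡ 1 (mod 4), so quadratic reciprocity gives (43/105) = (105/43). Reduce: 105 ≡ 19 (mod 43). Now have (19/43).
Both 19 ≡ 3 and 43 ≡ 3 (mod 4), so reciprocity gives (19/43) = -(43/19). Reduce: 43 ≡ 5 (mod 19). Now have -(5/19).
5 ≡ 1 (mod 4), so quadratic reciprocity gives (5/19) = (19/5). Reduce: 19 ≡ 4 (mod 5). Now have -(4/5).
Factor out 2: 4 = 2^2. Since 5 ≡ 5 (mod 8), (2/5) = -1, and (2/5)^2 = +1. Now have -(1/5).
(1/5) = 1. Collecting the sign factors: -1.

-1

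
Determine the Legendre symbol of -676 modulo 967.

(-676|967)
  = -(676|967)    [967 ≡ 3 mod 4 ⇒ (-1|967) = -1]
  = -(169|967)    [967 ≡ 7 mod 8 ⇒ (2|967)^2 = +1]
  = -(967|169)    [QR: 169 ≡ 1 mod 4, sign kept]
  = -(122|169)    [967 ≡ 122 mod 169]
  = -(61|169)    [169 ≡ 1 mod 8 ⇒ (2|169) = +1]
  = -(169|61)    [QR: 61 ≡ 1 mod 4, sign kept]
  = -(47|61)    [169 ≡ 47 mod 61]
  = -(61|47)    [QR: 61 ≡ 1 mod 4, sign kept]
  = -(14|47)    [61 ≡ 14 mod 47]
  = -(7|47)    [47 ≡ 7 mod 8 ⇒ (2|47) = +1]
  = (47|7)    [QR: both ≡ 3 mod 4, sign flips]
  = (5|7)    [47 ≡ 5 mod 7]
  = (7|5)    [QR: 5 ≡ 1 mod 4, sign kept]
  = (2|5)    [7 ≡ 2 mod 5]
  = -(1|5)    [5 ≡ 5 mod 8 ⇒ (2|5) = -1]
  = -1    [(1|5) = 1]

-1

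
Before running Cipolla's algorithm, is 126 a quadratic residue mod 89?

(126/89)
  = (37/89)    [126 ≡ 37 mod 89]
  = (89/37)    [QR: 37 ≡ 1 mod 4, sign kept]
  = (15/37)    [89 ≡ 15 mod 37]
  = (37/15)    [QR: 37 ≡ 1 mod 4, sign kept]
  = (7/15)    [37 ≡ 7 mod 15]
  = -(15/7)    [QR: both ≡ 3 mod 4, sign flips]
  = -(1/7)    [15 ≡ 1 mod 7]
  = -1    [(1/7) = 1]
(126/89) = -1, and 89 is prime, so 126 is not a quadratic residue mod 89.

no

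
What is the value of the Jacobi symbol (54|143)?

(54|143)
  = (27|143)    [143 ≡ 7 mod 8 ⇒ (2|143) = +1]
  = -(143|27)    [QR: both ≡ 3 mod 4, sign flips]
  = -(8|27)    [143 ≡ 8 mod 27]
  = (1|27)    [27 ≡ 3 mod 8 ⇒ (2|27)^3 = -1]
  = 1    [(1|27) = 1]

1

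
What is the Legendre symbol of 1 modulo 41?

1

(1/41) = 1. Collecting the sign factors: 1.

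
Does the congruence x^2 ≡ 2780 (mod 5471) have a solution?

Factor out 2: 2780 = 2^2·695. Since 5471 ≡ 7 (mod 8), (2/5471) = +1, and (2/5471)^2 = +1. Now have (695/5471).
Both 695 ≡ 3 and 5471 ≡ 3 (mod 4), so reciprocity gives (695/5471) = -(5471/695). Reduce: 5471 ≡ 606 (mod 695). Now have -(606/695).
Factor out 2: 606 = 2·303. Since 695 ≡ 7 (mod 8), (2/695) = +1. Now have -(303/695).
Both 303 ≡ 3 and 695 ≡ 3 (mod 4), so reciprocity gives (303/695) = -(695/303). Reduce: 695 ≡ 89 (mod 303). Now have (89/303).
89 ≡ 1 (mod 4), so quadratic reciprocity gives (89/303) = (303/89). Reduce: 303 ≡ 36 (mod 89). Now have (36/89).
Factor out 2: 36 = 2^2·9. Since 89 ≡ 1 (mod 8), (2/89) = +1, and (2/89)^2 = +1. Now have (9/89).
9 ≡ 1 (mod 4), so quadratic reciprocity gives (9/89) = (89/9). Reduce: 89 ≡ 8 (mod 9). Now have (8/9).
Factor out 2: 8 = 2^3. Since 9 ≡ 1 (mod 8), (2/9) = +1, and (2/9)^3 = +1. Now have (1/9).
(1/9) = 1. Collecting the sign factors: 1.
The Legendre symbol is 1, so x^2 ≡ 2780 (mod 5471) has solution.

yes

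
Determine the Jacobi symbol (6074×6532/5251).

By multiplicativity, (6074·6532/5251) = (6074/5251)·(6532/5251).
First factor (6074/5251):
(6074/5251)
  = (823/5251)    [6074 ≡ 823 mod 5251]
  = -(5251/823)    [QR: both ≡ 3 mod 4, sign flips]
  = -(313/823)    [5251 ≡ 313 mod 823]
  = -(823/313)    [QR: 313 ≡ 1 mod 4, sign kept]
  = -(197/313)    [823 ≡ 197 mod 313]
  = -(313/197)    [QR: 197 ≡ 1 mod 4, sign kept]
  = -(116/197)    [313 ≡ 116 mod 197]
  = -(29/197)    [197 ≡ 5 mod 8 ⇒ (2/197)^2 = +1]
  = -(197/29)    [QR: 29 ≡ 1 mod 4, sign kept]
  = -(23/29)    [197 ≡ 23 mod 29]
  = -(29/23)    [QR: 29 ≡ 1 mod 4, sign kept]
  = -(6/23)    [29 ≡ 6 mod 23]
  = -(3/23)    [23 ≡ 7 mod 8 ⇒ (2/23) = +1]
  = (23/3)    [QR: both ≡ 3 mod 4, sign flips]
  = (2/3)    [23 ≡ 2 mod 3]
  = -(1/3)    [3 ≡ 3 mod 8 ⇒ (2/3) = -1]
  = -1    [(1/3) = 1]
Second factor (6532/5251):
(6532/5251)
  = (1281/5251)    [6532 ≡ 1281 mod 5251]
  = (5251/1281)    [QR: 1281 ≡ 1 mod 4, sign kept]
  = (127/1281)    [5251 ≡ 127 mod 1281]
  = (1281/127)    [QR: 1281 ≡ 1 mod 4, sign kept]
  = (11/127)    [1281 ≡ 11 mod 127]
  = -(127/11)    [QR: both ≡ 3 mod 4, sign flips]
  = -(6/11)    [127 ≡ 6 mod 11]
  = (3/11)    [11 ≡ 3 mod 8 ⇒ (2/11) = -1]
  = -(11/3)    [QR: both ≡ 3 mod 4, sign flips]
  = -(2/3)    [11 ≡ 2 mod 3]
  = (1/3)    [3 ≡ 3 mod 8 ⇒ (2/3) = -1]
  = 1    [(1/3) = 1]
Product: (-1)·(1) = -1.

-1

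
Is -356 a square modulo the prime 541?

no

(-356/541)
  = (185/541)    [-356 ≡ 185 mod 541]
  = (541/185)    [QR: 185 ≡ 1 mod 4, sign kept]
  = (171/185)    [541 ≡ 171 mod 185]
  = (185/171)    [QR: 185 ≡ 1 mod 4, sign kept]
  = (14/171)    [185 ≡ 14 mod 171]
  = -(7/171)    [171 ≡ 3 mod 8 ⇒ (2/171) = -1]
  = (171/7)    [QR: both ≡ 3 mod 4, sign flips]
  = (3/7)    [171 ≡ 3 mod 7]
  = -(7/3)    [QR: both ≡ 3 mod 4, sign flips]
  = -(1/3)    [7 ≡ 1 mod 3]
  = -1    [(1/3) = 1]
(-356/541) = -1, and 541 is prime, so -356 is not a quadratic residue mod 541.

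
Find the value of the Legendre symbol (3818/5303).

(3818/5303)
  = (1909/5303)    [5303 ≡ 7 mod 8 ⇒ (2/5303) = +1]
  = (5303/1909)    [QR: 1909 ≡ 1 mod 4, sign kept]
  = (1485/1909)    [5303 ≡ 1485 mod 1909]
  = (1909/1485)    [QR: 1485 ≡ 1 mod 4, sign kept]
  = (424/1485)    [1909 ≡ 424 mod 1485]
  = -(53/1485)    [1485 ≡ 5 mod 8 ⇒ (2/1485)^3 = -1]
  = -(1485/53)    [QR: 53 ≡ 1 mod 4, sign kept]
  = -(1/53)    [1485 ≡ 1 mod 53]
  = -1    [(1/53) = 1]

-1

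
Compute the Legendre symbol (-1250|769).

1

Pull out -1: (-1250|769) = (-1|769)·(1250|769). Since 769 ≡ 1 (mod 4), (-1|769) = +1. Now have (1250|769).
Reduce the numerator: 1250 ≡ 481 (mod 769), so (1250|769) = (481|769).
481 ≡ 1 (mod 4), so quadratic reciprocity gives (481|769) = (769|481). Reduce: 769 ≡ 288 (mod 481). Now have (288|481).
Factor out 2: 288 = 2^5·9. Since 481 ≡ 1 (mod 8), (2|481) = +1, and (2|481)^5 = +1. Now have (9|481).
9 ≡ 1 (mod 4), so quadratic reciprocity gives (9|481) = (481|9). Reduce: 481 ≡ 4 (mod 9). Now have (4|9).
Factor out 2: 4 = 2^2. Since 9 ≡ 1 (mod 8), (2|9) = +1, and (2|9)^2 = +1. Now have (1|9).
(1|9) = 1. Collecting the sign factors: 1.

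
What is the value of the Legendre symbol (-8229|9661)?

Reduce the numerator: -8229 ≡ 1432 (mod 9661), so (-8229|9661) = (1432|9661).
Factor out 2: 1432 = 2^3·179. Since 9661 ≡ 5 (mod 8), (2|9661) = -1, and (2|9661)^3 = -1. Now have -(179|9661).
9661 ≡ 1 (mod 4), so quadratic reciprocity gives (179|9661) = (9661|179). Reduce: 9661 ≡ 174 (mod 179). Now have -(174|179).
Factor out 2: 174 = 2·87. Since 179 ≡ 3 (mod 8), (2|179) = -1. Now have (87|179).
Both 87 ≡ 3 and 179 ≡ 3 (mod 4), so reciprocity gives (87|179) = -(179|87). Reduce: 179 ≡ 5 (mod 87). Now have -(5|87).
5 ≡ 1 (mod 4), so quadratic reciprocity gives (5|87) = (87|5). Reduce: 87 ≡ 2 (mod 5). Now have -(2|5).
Factor out 2: 2 = 2. Since 5 ≡ 5 (mod 8), (2|5) = -1. Now have (1|5).
(1|5) = 1. Collecting the sign factors: 1.

1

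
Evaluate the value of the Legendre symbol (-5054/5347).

1

Reduce the numerator: -5054 ≡ 293 (mod 5347), so (-5054/5347) = (293/5347).
293 ≡ 1 (mod 4), so quadratic reciprocity gives (293/5347) = (5347/293). Reduce: 5347 ≡ 73 (mod 293). Now have (73/293).
73 ≡ 1 (mod 4), so quadratic reciprocity gives (73/293) = (293/73). Reduce: 293 ≡ 1 (mod 73). Now have (1/73).
(1/73) = 1. Collecting the sign factors: 1.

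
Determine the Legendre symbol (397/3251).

397 ≡ 1 (mod 4), so quadratic reciprocity gives (397/3251) = (3251/397). Reduce: 3251 ≡ 75 (mod 397). Now have (75/397).
397 ≡ 1 (mod 4), so quadratic reciprocity gives (75/397) = (397/75). Reduce: 397 ≡ 22 (mod 75). Now have (22/75).
Factor out 2: 22 = 2·11. Since 75 ≡ 3 (mod 8), (2/75) = -1. Now have -(11/75).
Both 11 ≡ 3 and 75 ≡ 3 (mod 4), so reciprocity gives (11/75) = -(75/11). Reduce: 75 ≡ 9 (mod 11). Now have (9/11).
9 ≡ 1 (mod 4), so quadratic reciprocity gives (9/11) = (11/9). Reduce: 11 ≡ 2 (mod 9). Now have (2/9).
Factor out 2: 2 = 2. Since 9 ≡ 1 (mod 8), (2/9) = +1. Now have (1/9).
(1/9) = 1. Collecting the sign factors: 1.

1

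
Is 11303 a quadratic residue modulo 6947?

(11303/6947)
  = (4356/6947)    [11303 ≡ 4356 mod 6947]
  = (1089/6947)    [6947 ≡ 3 mod 8 ⇒ (2/6947)^2 = +1]
  = (6947/1089)    [QR: 1089 ≡ 1 mod 4, sign kept]
  = (413/1089)    [6947 ≡ 413 mod 1089]
  = (1089/413)    [QR: 413 ≡ 1 mod 4, sign kept]
  = (263/413)    [1089 ≡ 263 mod 413]
  = (413/263)    [QR: 413 ≡ 1 mod 4, sign kept]
  = (150/263)    [413 ≡ 150 mod 263]
  = (75/263)    [263 ≡ 7 mod 8 ⇒ (2/263) = +1]
  = -(263/75)    [QR: both ≡ 3 mod 4, sign flips]
  = -(38/75)    [263 ≡ 38 mod 75]
  = (19/75)    [75 ≡ 3 mod 8 ⇒ (2/75) = -1]
  = -(75/19)    [QR: both ≡ 3 mod 4, sign flips]
  = -(18/19)    [75 ≡ 18 mod 19]
  = (9/19)    [19 ≡ 3 mod 8 ⇒ (2/19) = -1]
  = (19/9)    [QR: 9 ≡ 1 mod 4, sign kept]
  = (1/9)    [19 ≡ 1 mod 9]
  = 1    [(1/9) = 1]
The Legendre symbol is 1, so x^2 ≡ 11303 (mod 6947) has solution.

yes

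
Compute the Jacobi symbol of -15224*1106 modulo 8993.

By multiplicativity, (-15224·1106 / 8993) = (-15224 / 8993)·(1106 / 8993).
First factor (-15224 / 8993):
Pull out -1: (-15224 / 8993) = (-1 / 8993)·(15224 / 8993). Since 8993 ≡ 1 (mod 4), (-1 / 8993) = +1. Now have (15224 / 8993).
Reduce the numerator: 15224 ≡ 6231 (mod 8993), so (15224 / 8993) = (6231 / 8993).
8993 ≡ 1 (mod 4), so quadratic reciprocity gives (6231 / 8993) = (8993 / 6231). Reduce: 8993 ≡ 2762 (mod 6231). Now have (2762 / 6231).
Factor out 2: 2762 = 2·1381. Since 6231 ≡ 7 (mod 8), (2 / 6231) = +1. Now have (1381 / 6231).
1381 ≡ 1 (mod 4), so quadratic reciprocity gives (1381 / 6231) = (6231 / 1381). Reduce: 6231 ≡ 707 (mod 1381). Now have (707 / 1381).
1381 ≡ 1 (mod 4), so quadratic reciprocity gives (707 / 1381) = (1381 / 707). Reduce: 1381 ≡ 674 (mod 707). Now have (674 / 707).
Factor out 2: 674 = 2·337. Since 707 ≡ 3 (mod 8), (2 / 707) = -1. Now have -(337 / 707).
337 ≡ 1 (mod 4), so quadratic reciprocity gives (337 / 707) = (707 / 337). Reduce: 707 ≡ 33 (mod 337). Now have -(33 / 337).
33 ≡ 1 (mod 4), so quadratic reciprocity gives (33 / 337) = (337 / 33). Reduce: 337 ≡ 7 (mod 33). Now have -(7 / 33).
33 ≡ 1 (mod 4), so quadratic reciprocity gives (7 / 33) = (33 / 7). Reduce: 33 ≡ 5 (mod 7). Now have -(5 / 7).
5 ≡ 1 (mod 4), so quadratic reciprocity gives (5 / 7) = (7 / 5). Reduce: 7 ≡ 2 (mod 5). Now have -(2 / 5).
Factor out 2: 2 = 2. Since 5 ≡ 5 (mod 8), (2 / 5) = -1. Now have (1 / 5).
(1 / 5) = 1. Collecting the sign factors: 1.
Second factor (1106 / 8993):
Factor out 2: 1106 = 2·553. Since 8993 ≡ 1 (mod 8), (2 / 8993) = +1. Now have (553 / 8993).
553 ≡ 1 (mod 4), so quadratic reciprocity gives (553 / 8993) = (8993 / 553). Reduce: 8993 ≡ 145 (mod 553). Now have (145 / 553).
145 ≡ 1 (mod 4), so quadratic reciprocity gives (145 / 553) = (553 / 145). Reduce: 553 ≡ 118 (mod 145). Now have (118 / 145).
Factor out 2: 118 = 2·59. Since 145 ≡ 1 (mod 8), (2 / 145) = +1. Now have (59 / 145).
145 ≡ 1 (mod 4), so quadratic reciprocity gives (59 / 145) = (145 / 59). Reduce: 145 ≡ 27 (mod 59). Now have (27 / 59).
Both 27 ≡ 3 and 59 ≡ 3 (mod 4), so reciprocity gives (27 / 59) = -(59 / 27). Reduce: 59 ≡ 5 (mod 27). Now have -(5 / 27).
5 ≡ 1 (mod 4), so quadratic reciprocity gives (5 / 27) = (27 / 5). Reduce: 27 ≡ 2 (mod 5). Now have -(2 / 5).
Factor out 2: 2 = 2. Since 5 ≡ 5 (mod 8), (2 / 5) = -1. Now have (1 / 5).
(1 / 5) = 1. Collecting the sign factors: 1.
Product: (1)·(1) = 1.

1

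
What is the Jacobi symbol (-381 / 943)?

(-381 / 943)
  = (562 / 943)    [-381 ≡ 562 mod 943]
  = (281 / 943)    [943 ≡ 7 mod 8 ⇒ (2 / 943) = +1]
  = (943 / 281)    [QR: 281 ≡ 1 mod 4, sign kept]
  = (100 / 281)    [943 ≡ 100 mod 281]
  = (25 / 281)    [281 ≡ 1 mod 8 ⇒ (2 / 281)^2 = +1]
  = (281 / 25)    [QR: 25 ≡ 1 mod 4, sign kept]
  = (6 / 25)    [281 ≡ 6 mod 25]
  = (3 / 25)    [25 ≡ 1 mod 8 ⇒ (2 / 25) = +1]
  = (25 / 3)    [QR: 25 ≡ 1 mod 4, sign kept]
  = (1 / 3)    [25 ≡ 1 mod 3]
  = 1    [(1 / 3) = 1]

1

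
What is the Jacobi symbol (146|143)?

1

(146|143)
  = (3|143)    [146 ≡ 3 mod 143]
  = -(143|3)    [QR: both ≡ 3 mod 4, sign flips]
  = -(2|3)    [143 ≡ 2 mod 3]
  = (1|3)    [3 ≡ 3 mod 8 ⇒ (2|3) = -1]
  = 1    [(1|3) = 1]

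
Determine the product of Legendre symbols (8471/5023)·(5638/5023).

By multiplicativity, (8471·5638/5023) = (8471/5023)·(5638/5023).
First factor (8471/5023):
Reduce the numerator: 8471 ≡ 3448 (mod 5023), so (8471/5023) = (3448/5023).
Factor out 2: 3448 = 2^3·431. Since 5023 ≡ 7 (mod 8), (2/5023) = +1, and (2/5023)^3 = +1. Now have (431/5023).
Both 431 ≡ 3 and 5023 ≡ 3 (mod 4), so reciprocity gives (431/5023) = -(5023/431). Reduce: 5023 ≡ 282 (mod 431). Now have -(282/431).
Factor out 2: 282 = 2·141. Since 431 ≡ 7 (mod 8), (2/431) = +1. Now have -(141/431).
141 ≡ 1 (mod 4), so quadratic reciprocity gives (141/431) = (431/141). Reduce: 431 ≡ 8 (mod 141). Now have -(8/141).
Factor out 2: 8 = 2^3. Since 141 ≡ 5 (mod 8), (2/141) = -1, and (2/141)^3 = -1. Now have (1/141).
(1/141) = 1. Collecting the sign factors: 1.
Second factor (5638/5023):
Reduce the numerator: 5638 ≡ 615 (mod 5023), so (5638/5023) = (615/5023).
Both 615 ≡ 3 and 5023 ≡ 3 (mod 4), so reciprocity gives (615/5023) = -(5023/615). Reduce: 5023 ≡ 103 (mod 615). Now have -(103/615).
Both 103 ≡ 3 and 615 ≡ 3 (mod 4), so reciprocity gives (103/615) = -(615/103). Reduce: 615 ≡ 100 (mod 103). Now have (100/103).
Factor out 2: 100 = 2^2·25. Since 103 ≡ 7 (mod 8), (2/103) = +1, and (2/103)^2 = +1. Now have (25/103).
25 ≡ 1 (mod 4), so quadratic reciprocity gives (25/103) = (103/25). Reduce: 103 ≡ 3 (mod 25). Now have (3/25).
25 ≡ 1 (mod 4), so quadratic reciprocity gives (3/25) = (25/3). Reduce: 25 ≡ 1 (mod 3). Now have (1/3).
(1/3) = 1. Collecting the sign factors: 1.
Product: (1)·(1) = 1.

1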